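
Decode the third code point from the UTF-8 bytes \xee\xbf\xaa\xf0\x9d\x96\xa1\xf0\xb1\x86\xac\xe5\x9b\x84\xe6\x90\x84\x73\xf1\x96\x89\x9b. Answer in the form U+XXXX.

Offset 0: leading byte 0xEE = 11101110 → 3-byte char #1 = EE BF AA.
Offset 3: leading byte 0xF0 = 11110000 → 4-byte char #2 = F0 9D 96 A1.
Offset 7: leading byte 0xF0 = 11110000 → 4-byte char #3 = F0 B1 86 AC.
Leading byte 0xF0 = 11110000 matches 11110xxx → 4-byte sequence.
Byte 1: 0xF0 = 11110000, payload 000 (3 bits).
Byte 2: 0xB1 = 10110001 (10xxxxxx ✓), payload 110001.
Byte 3: 0x86 = 10000110 (10xxxxxx ✓), payload 000110.
Byte 4: 0xAC = 10101100 (10xxxxxx ✓), payload 101100.
Concatenate: 000110001000110101100 = 0x311AC (21 bits → U+311AC).

U+311AC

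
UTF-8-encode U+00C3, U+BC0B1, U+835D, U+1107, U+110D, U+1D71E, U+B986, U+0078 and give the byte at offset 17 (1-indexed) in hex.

0x9D

1-indexed offset 17 is 0-indexed offset 16.
U+00C3 → 2-byte form C3 83 at offsets 0–1.
U+BC0B1 → 4-byte form F2 BC 82 B1 at offsets 2–5.
U+835D → 3-byte form E8 8D 9D at offsets 6–8.
U+1107 → 3-byte form E1 84 87 at offsets 9–11.
U+110D → 3-byte form E1 84 8D at offsets 12–14.
U+1D71E → 4-byte form F0 9D 9C 9E at offsets 15–18.
Offset 16 falls in char 6's range; it's byte 2 of F0 9D 9C 9E = 0x9D.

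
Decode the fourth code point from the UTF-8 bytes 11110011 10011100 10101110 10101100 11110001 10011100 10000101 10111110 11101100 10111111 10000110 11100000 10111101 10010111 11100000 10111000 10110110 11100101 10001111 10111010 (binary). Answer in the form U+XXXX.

U+0F57

Offset 0: leading byte 0xF3 = 11110011 → 4-byte char #1 = F3 9C AE AC.
Offset 4: leading byte 0xF1 = 11110001 → 4-byte char #2 = F1 9C 85 BE.
Offset 8: leading byte 0xEC = 11101100 → 3-byte char #3 = EC BF 86.
Offset 11: leading byte 0xE0 = 11100000 → 3-byte char #4 = E0 BD 97.
Leading byte 0xE0 = 11100000 matches 1110xxxx → 3-byte sequence.
Byte 1: 0xE0 = 11100000, payload 0000 (4 bits).
Byte 2: 0xBD = 10111101 (10xxxxxx ✓), payload 111101.
Byte 3: 0x97 = 10010111 (10xxxxxx ✓), payload 010111.
Concatenate: 0000111101010111 = 0xF57 (16 bits → U+0F57).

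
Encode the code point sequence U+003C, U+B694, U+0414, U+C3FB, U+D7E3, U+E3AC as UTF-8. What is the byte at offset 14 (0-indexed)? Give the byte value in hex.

0xAC

U+003C → 1-byte form 3C at offsets 0–0.
U+B694 → 3-byte form EB 9A 94 at offsets 1–3.
U+0414 → 2-byte form D0 94 at offsets 4–5.
U+C3FB → 3-byte form EC 8F BB at offsets 6–8.
U+D7E3 → 3-byte form ED 9F A3 at offsets 9–11.
U+E3AC → 3-byte form EE 8E AC at offsets 12–14.
Offset 14 falls in char 6's range; it's byte 3 of EE 8E AC = 0xAC.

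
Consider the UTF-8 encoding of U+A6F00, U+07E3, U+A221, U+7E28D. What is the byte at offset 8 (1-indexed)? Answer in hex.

0x88

1-indexed offset 8 is 0-indexed offset 7.
U+A6F00 → 4-byte form F2 A6 BC 80 at offsets 0–3.
U+07E3 → 2-byte form DF A3 at offsets 4–5.
U+A221 → 3-byte form EA 88 A1 at offsets 6–8.
Offset 7 falls in char 3's range; it's byte 2 of EA 88 A1 = 0x88.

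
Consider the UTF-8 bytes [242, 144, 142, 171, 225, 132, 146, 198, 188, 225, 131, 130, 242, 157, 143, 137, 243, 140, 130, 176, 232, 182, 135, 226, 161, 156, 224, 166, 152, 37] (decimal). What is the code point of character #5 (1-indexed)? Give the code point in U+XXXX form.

Offset 0: leading byte 0xF2 = 11110010 → 4-byte char #1 = F2 90 8E AB.
Offset 4: leading byte 0xE1 = 11100001 → 3-byte char #2 = E1 84 92.
Offset 7: leading byte 0xC6 = 11000110 → 2-byte char #3 = C6 BC.
Offset 9: leading byte 0xE1 = 11100001 → 3-byte char #4 = E1 83 82.
Offset 12: leading byte 0xF2 = 11110010 → 4-byte char #5 = F2 9D 8F 89.
Leading byte 0xF2 = 11110010 matches 11110xxx → 4-byte sequence.
Byte 1: 0xF2 = 11110010, payload 010 (3 bits).
Byte 2: 0x9D = 10011101 (10xxxxxx ✓), payload 011101.
Byte 3: 0x8F = 10001111 (10xxxxxx ✓), payload 001111.
Byte 4: 0x89 = 10001001 (10xxxxxx ✓), payload 001001.
Concatenate: 010011101001111001001 = 0x9D3C9 (21 bits → U+9D3C9).

U+9D3C9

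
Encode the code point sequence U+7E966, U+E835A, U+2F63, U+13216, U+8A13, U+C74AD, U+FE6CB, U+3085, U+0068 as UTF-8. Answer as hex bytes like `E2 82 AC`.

U+7E966: 4-byte form → F1 BE A5 A6.
U+E835A: 4-byte form → F3 A8 8D 9A.
U+2F63: 3-byte form → E2 BD A3.
U+13216: 4-byte form → F0 93 88 96.
U+8A13: 3-byte form → E8 A8 93.
U+C74AD: 4-byte form → F3 87 92 AD.
U+FE6CB: 4-byte form → F3 BE 9B 8B.
U+3085: 3-byte form → E3 82 85.
U+0068: 1-byte form → 68.
Concatenated (30 bytes): F1 BE A5 A6 F3 A8 8D 9A E2 BD A3 F0 93 88 96 E8 A8 93 F3 87 92 AD F3 BE 9B 8B E3 82 85 68.

F1 BE A5 A6 F3 A8 8D 9A E2 BD A3 F0 93 88 96 E8 A8 93 F3 87 92 AD F3 BE 9B 8B E3 82 85 68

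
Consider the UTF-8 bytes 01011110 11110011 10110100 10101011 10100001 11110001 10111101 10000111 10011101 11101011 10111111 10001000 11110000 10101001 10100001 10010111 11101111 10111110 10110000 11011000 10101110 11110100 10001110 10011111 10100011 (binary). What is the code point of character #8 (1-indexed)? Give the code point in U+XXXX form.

Offset 0: leading byte 0x5E = 01011110 → 1-byte char #1 = 5E.
Offset 1: leading byte 0xF3 = 11110011 → 4-byte char #2 = F3 B4 AB A1.
Offset 5: leading byte 0xF1 = 11110001 → 4-byte char #3 = F1 BD 87 9D.
Offset 9: leading byte 0xEB = 11101011 → 3-byte char #4 = EB BF 88.
Offset 12: leading byte 0xF0 = 11110000 → 4-byte char #5 = F0 A9 A1 97.
Offset 16: leading byte 0xEF = 11101111 → 3-byte char #6 = EF BE B0.
Offset 19: leading byte 0xD8 = 11011000 → 2-byte char #7 = D8 AE.
Offset 21: leading byte 0xF4 = 11110100 → 4-byte char #8 = F4 8E 9F A3.
Leading byte 0xF4 = 11110100 matches 11110xxx → 4-byte sequence.
Byte 1: 0xF4 = 11110100, payload 100 (3 bits).
Byte 2: 0x8E = 10001110 (10xxxxxx ✓), payload 001110.
Byte 3: 0x9F = 10011111 (10xxxxxx ✓), payload 011111.
Byte 4: 0xA3 = 10100011 (10xxxxxx ✓), payload 100011.
Concatenate: 100001110011111100011 = 0x10E7E3 (21 bits → U+10E7E3).

U+10E7E3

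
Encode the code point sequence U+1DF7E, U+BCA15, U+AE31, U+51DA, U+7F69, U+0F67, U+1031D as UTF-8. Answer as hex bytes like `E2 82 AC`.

F0 9D BD BE F2 BC A8 95 EA B8 B1 E5 87 9A E7 BD A9 E0 BD A7 F0 90 8C 9D

U+1DF7E: 4-byte form → F0 9D BD BE.
U+BCA15: 4-byte form → F2 BC A8 95.
U+AE31: 3-byte form → EA B8 B1.
U+51DA: 3-byte form → E5 87 9A.
U+7F69: 3-byte form → E7 BD A9.
U+0F67: 3-byte form → E0 BD A7.
U+1031D: 4-byte form → F0 90 8C 9D.
Concatenated (24 bytes): F0 9D BD BE F2 BC A8 95 EA B8 B1 E5 87 9A E7 BD A9 E0 BD A7 F0 90 8C 9D.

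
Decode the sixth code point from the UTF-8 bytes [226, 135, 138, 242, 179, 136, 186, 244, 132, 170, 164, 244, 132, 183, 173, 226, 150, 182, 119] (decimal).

Offset 0: leading byte 0xE2 = 11100010 → 3-byte char #1 = E2 87 8A.
Offset 3: leading byte 0xF2 = 11110010 → 4-byte char #2 = F2 B3 88 BA.
Offset 7: leading byte 0xF4 = 11110100 → 4-byte char #3 = F4 84 AA A4.
Offset 11: leading byte 0xF4 = 11110100 → 4-byte char #4 = F4 84 B7 AD.
Offset 15: leading byte 0xE2 = 11100010 → 3-byte char #5 = E2 96 B6.
Offset 18: leading byte 0x77 = 01110111 → 1-byte char #6 = 77.
Leading byte 0x77 = 01110111 matches 0xxxxxxx → 1-byte sequence.
Byte 1: 0x77 = 01110111, payload 1110111 (7 bits).
Concatenate: 1110111 = 0x77 (7 bits → U+0077).

U+0077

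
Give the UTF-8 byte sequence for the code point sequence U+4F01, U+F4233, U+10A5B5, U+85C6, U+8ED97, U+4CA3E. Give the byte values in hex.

U+4F01: 3-byte form → E4 BC 81.
U+F4233: 4-byte form → F3 B4 88 B3.
U+10A5B5: 4-byte form → F4 8A 96 B5.
U+85C6: 3-byte form → E8 97 86.
U+8ED97: 4-byte form → F2 8E B6 97.
U+4CA3E: 4-byte form → F1 8C A8 BE.
Concatenated (22 bytes): E4 BC 81 F3 B4 88 B3 F4 8A 96 B5 E8 97 86 F2 8E B6 97 F1 8C A8 BE.

E4 BC 81 F3 B4 88 B3 F4 8A 96 B5 E8 97 86 F2 8E B6 97 F1 8C A8 BE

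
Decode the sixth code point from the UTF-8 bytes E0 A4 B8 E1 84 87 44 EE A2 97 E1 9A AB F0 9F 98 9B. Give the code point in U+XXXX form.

Offset 0: leading byte 0xE0 = 11100000 → 3-byte char #1 = E0 A4 B8.
Offset 3: leading byte 0xE1 = 11100001 → 3-byte char #2 = E1 84 87.
Offset 6: leading byte 0x44 = 01000100 → 1-byte char #3 = 44.
Offset 7: leading byte 0xEE = 11101110 → 3-byte char #4 = EE A2 97.
Offset 10: leading byte 0xE1 = 11100001 → 3-byte char #5 = E1 9A AB.
Offset 13: leading byte 0xF0 = 11110000 → 4-byte char #6 = F0 9F 98 9B.
Leading byte 0xF0 = 11110000 matches 11110xxx → 4-byte sequence.
Byte 1: 0xF0 = 11110000, payload 000 (3 bits).
Byte 2: 0x9F = 10011111 (10xxxxxx ✓), payload 011111.
Byte 3: 0x98 = 10011000 (10xxxxxx ✓), payload 011000.
Byte 4: 0x9B = 10011011 (10xxxxxx ✓), payload 011011.
Concatenate: 000011111011000011011 = 0x1F61B (21 bits → U+1F61B).

U+1F61B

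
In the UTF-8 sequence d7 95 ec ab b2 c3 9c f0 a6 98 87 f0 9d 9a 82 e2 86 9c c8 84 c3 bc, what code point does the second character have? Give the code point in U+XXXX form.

Offset 0: leading byte 0xD7 = 11010111 → 2-byte char #1 = D7 95.
Offset 2: leading byte 0xEC = 11101100 → 3-byte char #2 = EC AB B2.
Leading byte 0xEC = 11101100 matches 1110xxxx → 3-byte sequence.
Byte 1: 0xEC = 11101100, payload 1100 (4 bits).
Byte 2: 0xAB = 10101011 (10xxxxxx ✓), payload 101011.
Byte 3: 0xB2 = 10110010 (10xxxxxx ✓), payload 110010.
Concatenate: 1100101011110010 = 0xCAF2 (16 bits → U+CAF2).

U+CAF2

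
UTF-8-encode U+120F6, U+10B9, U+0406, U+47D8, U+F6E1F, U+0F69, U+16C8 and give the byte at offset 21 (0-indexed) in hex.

0x88

U+120F6 → 4-byte form F0 92 83 B6 at offsets 0–3.
U+10B9 → 3-byte form E1 82 B9 at offsets 4–6.
U+0406 → 2-byte form D0 86 at offsets 7–8.
U+47D8 → 3-byte form E4 9F 98 at offsets 9–11.
U+F6E1F → 4-byte form F3 B6 B8 9F at offsets 12–15.
U+0F69 → 3-byte form E0 BD A9 at offsets 16–18.
U+16C8 → 3-byte form E1 9B 88 at offsets 19–21.
Offset 21 falls in char 7's range; it's byte 3 of E1 9B 88 = 0x88.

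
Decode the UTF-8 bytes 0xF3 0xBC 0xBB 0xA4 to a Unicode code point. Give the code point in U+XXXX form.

U+FCEE4

Leading byte 0xF3 = 11110011 matches 11110xxx → 4-byte sequence.
Byte 1: 0xF3 = 11110011, payload 011 (3 bits).
Byte 2: 0xBC = 10111100 (10xxxxxx ✓), payload 111100.
Byte 3: 0xBB = 10111011 (10xxxxxx ✓), payload 111011.
Byte 4: 0xA4 = 10100100 (10xxxxxx ✓), payload 100100.
Concatenate: 011111100111011100100 = 0xFCEE4 (21 bits → U+FCEE4).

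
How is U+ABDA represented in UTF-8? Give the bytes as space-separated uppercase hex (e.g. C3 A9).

EA AF 9A

U+ABDA = 0xABDA = 43994 decimal. In range U+0800–U+FFFF → 3-byte form: 1110xxxx 10xxxxxx 10xxxxxx.
Binary (16 bits): 1010101111011010.
Split 4+6+6: 1010 | 101111 | 011010.
Byte 1: 11101010 = 0xEA.
Byte 2: 10101111 = 0xAF.
Byte 3: 10011010 = 0x9A.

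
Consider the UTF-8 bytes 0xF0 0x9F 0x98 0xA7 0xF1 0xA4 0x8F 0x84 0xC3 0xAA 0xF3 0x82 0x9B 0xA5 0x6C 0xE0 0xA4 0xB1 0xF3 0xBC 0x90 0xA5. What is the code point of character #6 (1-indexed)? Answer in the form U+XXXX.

Offset 0: leading byte 0xF0 = 11110000 → 4-byte char #1 = F0 9F 98 A7.
Offset 4: leading byte 0xF1 = 11110001 → 4-byte char #2 = F1 A4 8F 84.
Offset 8: leading byte 0xC3 = 11000011 → 2-byte char #3 = C3 AA.
Offset 10: leading byte 0xF3 = 11110011 → 4-byte char #4 = F3 82 9B A5.
Offset 14: leading byte 0x6C = 01101100 → 1-byte char #5 = 6C.
Offset 15: leading byte 0xE0 = 11100000 → 3-byte char #6 = E0 A4 B1.
Leading byte 0xE0 = 11100000 matches 1110xxxx → 3-byte sequence.
Byte 1: 0xE0 = 11100000, payload 0000 (4 bits).
Byte 2: 0xA4 = 10100100 (10xxxxxx ✓), payload 100100.
Byte 3: 0xB1 = 10110001 (10xxxxxx ✓), payload 110001.
Concatenate: 0000100100110001 = 0x931 (16 bits → U+0931).

U+0931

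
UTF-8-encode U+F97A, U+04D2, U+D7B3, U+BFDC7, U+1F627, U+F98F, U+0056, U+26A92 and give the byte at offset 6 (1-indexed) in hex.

1-indexed offset 6 is 0-indexed offset 5.
U+F97A → 3-byte form EF A5 BA at offsets 0–2.
U+04D2 → 2-byte form D3 92 at offsets 3–4.
U+D7B3 → 3-byte form ED 9E B3 at offsets 5–7.
Offset 5 falls in char 3's range; it's byte 1 of ED 9E B3 = 0xED.

0xED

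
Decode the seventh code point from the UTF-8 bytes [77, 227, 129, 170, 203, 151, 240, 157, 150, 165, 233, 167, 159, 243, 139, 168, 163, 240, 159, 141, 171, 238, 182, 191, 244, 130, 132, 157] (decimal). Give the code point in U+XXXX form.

Offset 0: leading byte 0x4D = 01001101 → 1-byte char #1 = 4D.
Offset 1: leading byte 0xE3 = 11100011 → 3-byte char #2 = E3 81 AA.
Offset 4: leading byte 0xCB = 11001011 → 2-byte char #3 = CB 97.
Offset 6: leading byte 0xF0 = 11110000 → 4-byte char #4 = F0 9D 96 A5.
Offset 10: leading byte 0xE9 = 11101001 → 3-byte char #5 = E9 A7 9F.
Offset 13: leading byte 0xF3 = 11110011 → 4-byte char #6 = F3 8B A8 A3.
Offset 17: leading byte 0xF0 = 11110000 → 4-byte char #7 = F0 9F 8D AB.
Leading byte 0xF0 = 11110000 matches 11110xxx → 4-byte sequence.
Byte 1: 0xF0 = 11110000, payload 000 (3 bits).
Byte 2: 0x9F = 10011111 (10xxxxxx ✓), payload 011111.
Byte 3: 0x8D = 10001101 (10xxxxxx ✓), payload 001101.
Byte 4: 0xAB = 10101011 (10xxxxxx ✓), payload 101011.
Concatenate: 000011111001101101011 = 0x1F36B (21 bits → U+1F36B).

U+1F36B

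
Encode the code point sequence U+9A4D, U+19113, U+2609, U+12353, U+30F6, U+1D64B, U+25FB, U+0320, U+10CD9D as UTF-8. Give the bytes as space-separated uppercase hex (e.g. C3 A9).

U+9A4D: 3-byte form → E9 A9 8D.
U+19113: 4-byte form → F0 99 84 93.
U+2609: 3-byte form → E2 98 89.
U+12353: 4-byte form → F0 92 8D 93.
U+30F6: 3-byte form → E3 83 B6.
U+1D64B: 4-byte form → F0 9D 99 8B.
U+25FB: 3-byte form → E2 97 BB.
U+0320: 2-byte form → CC A0.
U+10CD9D: 4-byte form → F4 8C B6 9D.
Concatenated (30 bytes): E9 A9 8D F0 99 84 93 E2 98 89 F0 92 8D 93 E3 83 B6 F0 9D 99 8B E2 97 BB CC A0 F4 8C B6 9D.

E9 A9 8D F0 99 84 93 E2 98 89 F0 92 8D 93 E3 83 B6 F0 9D 99 8B E2 97 BB CC A0 F4 8C B6 9D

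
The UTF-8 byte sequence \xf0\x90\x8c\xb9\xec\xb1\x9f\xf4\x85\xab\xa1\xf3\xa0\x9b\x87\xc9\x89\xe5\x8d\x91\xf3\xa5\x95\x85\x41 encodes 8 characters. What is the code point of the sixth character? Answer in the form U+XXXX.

Offset 0: leading byte 0xF0 = 11110000 → 4-byte char #1 = F0 90 8C B9.
Offset 4: leading byte 0xEC = 11101100 → 3-byte char #2 = EC B1 9F.
Offset 7: leading byte 0xF4 = 11110100 → 4-byte char #3 = F4 85 AB A1.
Offset 11: leading byte 0xF3 = 11110011 → 4-byte char #4 = F3 A0 9B 87.
Offset 15: leading byte 0xC9 = 11001001 → 2-byte char #5 = C9 89.
Offset 17: leading byte 0xE5 = 11100101 → 3-byte char #6 = E5 8D 91.
Leading byte 0xE5 = 11100101 matches 1110xxxx → 3-byte sequence.
Byte 1: 0xE5 = 11100101, payload 0101 (4 bits).
Byte 2: 0x8D = 10001101 (10xxxxxx ✓), payload 001101.
Byte 3: 0x91 = 10010001 (10xxxxxx ✓), payload 010001.
Concatenate: 0101001101010001 = 0x5351 (16 bits → U+5351).

U+5351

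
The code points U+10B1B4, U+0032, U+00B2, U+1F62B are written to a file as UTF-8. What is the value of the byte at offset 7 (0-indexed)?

U+10B1B4 → 4-byte form F4 8B 86 B4 at offsets 0–3.
U+0032 → 1-byte form 32 at offsets 4–4.
U+00B2 → 2-byte form C2 B2 at offsets 5–6.
U+1F62B → 4-byte form F0 9F 98 AB at offsets 7–10.
Offset 7 falls in char 4's range; it's byte 1 of F0 9F 98 AB = 0xF0.

0xF0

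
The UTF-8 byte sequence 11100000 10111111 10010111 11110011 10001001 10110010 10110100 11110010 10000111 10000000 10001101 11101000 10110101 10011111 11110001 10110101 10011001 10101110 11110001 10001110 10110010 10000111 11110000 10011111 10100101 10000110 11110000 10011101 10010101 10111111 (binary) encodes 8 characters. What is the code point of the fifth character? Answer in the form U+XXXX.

Offset 0: leading byte 0xE0 = 11100000 → 3-byte char #1 = E0 BF 97.
Offset 3: leading byte 0xF3 = 11110011 → 4-byte char #2 = F3 89 B2 B4.
Offset 7: leading byte 0xF2 = 11110010 → 4-byte char #3 = F2 87 80 8D.
Offset 11: leading byte 0xE8 = 11101000 → 3-byte char #4 = E8 B5 9F.
Offset 14: leading byte 0xF1 = 11110001 → 4-byte char #5 = F1 B5 99 AE.
Leading byte 0xF1 = 11110001 matches 11110xxx → 4-byte sequence.
Byte 1: 0xF1 = 11110001, payload 001 (3 bits).
Byte 2: 0xB5 = 10110101 (10xxxxxx ✓), payload 110101.
Byte 3: 0x99 = 10011001 (10xxxxxx ✓), payload 011001.
Byte 4: 0xAE = 10101110 (10xxxxxx ✓), payload 101110.
Concatenate: 001110101011001101110 = 0x7566E (21 bits → U+7566E).

U+7566E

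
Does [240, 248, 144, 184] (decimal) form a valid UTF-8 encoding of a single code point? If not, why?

invalid (non-continuation byte where continuation expected)

Leading byte 0xF0 = 11110000 → 4-byte form.
Byte 2 is 0xF8 = 11111000, which is not 10xxxxxx — expected a continuation byte.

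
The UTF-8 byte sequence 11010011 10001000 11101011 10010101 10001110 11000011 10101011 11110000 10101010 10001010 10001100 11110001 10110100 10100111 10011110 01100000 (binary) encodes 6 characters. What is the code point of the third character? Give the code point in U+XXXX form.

Offset 0: leading byte 0xD3 = 11010011 → 2-byte char #1 = D3 88.
Offset 2: leading byte 0xEB = 11101011 → 3-byte char #2 = EB 95 8E.
Offset 5: leading byte 0xC3 = 11000011 → 2-byte char #3 = C3 AB.
Leading byte 0xC3 = 11000011 matches 110xxxxx → 2-byte sequence.
Byte 1: 0xC3 = 11000011, payload 00011 (5 bits).
Byte 2: 0xAB = 10101011 (10xxxxxx ✓), payload 101011.
Concatenate: 00011101011 = 0xEB (11 bits → U+00EB).

U+00EB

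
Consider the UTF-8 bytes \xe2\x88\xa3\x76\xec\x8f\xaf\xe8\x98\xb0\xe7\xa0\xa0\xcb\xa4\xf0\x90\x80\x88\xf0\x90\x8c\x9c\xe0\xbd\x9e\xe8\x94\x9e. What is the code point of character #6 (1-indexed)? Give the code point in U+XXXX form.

U+02E4

Offset 0: leading byte 0xE2 = 11100010 → 3-byte char #1 = E2 88 A3.
Offset 3: leading byte 0x76 = 01110110 → 1-byte char #2 = 76.
Offset 4: leading byte 0xEC = 11101100 → 3-byte char #3 = EC 8F AF.
Offset 7: leading byte 0xE8 = 11101000 → 3-byte char #4 = E8 98 B0.
Offset 10: leading byte 0xE7 = 11100111 → 3-byte char #5 = E7 A0 A0.
Offset 13: leading byte 0xCB = 11001011 → 2-byte char #6 = CB A4.
Leading byte 0xCB = 11001011 matches 110xxxxx → 2-byte sequence.
Byte 1: 0xCB = 11001011, payload 01011 (5 bits).
Byte 2: 0xA4 = 10100100 (10xxxxxx ✓), payload 100100.
Concatenate: 01011100100 = 0x2E4 (11 bits → U+02E4).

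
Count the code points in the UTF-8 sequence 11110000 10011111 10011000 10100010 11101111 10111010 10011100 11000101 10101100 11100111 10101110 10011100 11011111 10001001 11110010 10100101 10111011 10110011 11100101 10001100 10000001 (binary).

Byte at offset 0: 0xF0 = 11110000 → 4-byte char (#1). Advance 4.
Byte at offset 4: 0xEF = 11101111 → 3-byte char (#2). Advance 3.
Byte at offset 7: 0xC5 = 11000101 → 2-byte char (#3). Advance 2.
Byte at offset 9: 0xE7 = 11100111 → 3-byte char (#4). Advance 3.
Byte at offset 12: 0xDF = 11011111 → 2-byte char (#5). Advance 2.
Byte at offset 14: 0xF2 = 11110010 → 4-byte char (#6). Advance 4.
Byte at offset 18: 0xE5 = 11100101 → 3-byte char (#7). Advance 3.
Reached end at offset 21 after 7 code points.

7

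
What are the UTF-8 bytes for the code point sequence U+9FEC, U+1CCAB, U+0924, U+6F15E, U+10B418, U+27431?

E9 BF AC F0 9C B2 AB E0 A4 A4 F1 AF 85 9E F4 8B 90 98 F0 A7 90 B1

U+9FEC: 3-byte form → E9 BF AC.
U+1CCAB: 4-byte form → F0 9C B2 AB.
U+0924: 3-byte form → E0 A4 A4.
U+6F15E: 4-byte form → F1 AF 85 9E.
U+10B418: 4-byte form → F4 8B 90 98.
U+27431: 4-byte form → F0 A7 90 B1.
Concatenated (22 bytes): E9 BF AC F0 9C B2 AB E0 A4 A4 F1 AF 85 9E F4 8B 90 98 F0 A7 90 B1.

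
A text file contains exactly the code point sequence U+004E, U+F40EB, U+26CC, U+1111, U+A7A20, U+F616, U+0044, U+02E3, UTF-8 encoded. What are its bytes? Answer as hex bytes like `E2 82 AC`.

4E F3 B4 83 AB E2 9B 8C E1 84 91 F2 A7 A8 A0 EF 98 96 44 CB A3

U+004E: 1-byte form → 4E.
U+F40EB: 4-byte form → F3 B4 83 AB.
U+26CC: 3-byte form → E2 9B 8C.
U+1111: 3-byte form → E1 84 91.
U+A7A20: 4-byte form → F2 A7 A8 A0.
U+F616: 3-byte form → EF 98 96.
U+0044: 1-byte form → 44.
U+02E3: 2-byte form → CB A3.
Concatenated (21 bytes): 4E F3 B4 83 AB E2 9B 8C E1 84 91 F2 A7 A8 A0 EF 98 96 44 CB A3.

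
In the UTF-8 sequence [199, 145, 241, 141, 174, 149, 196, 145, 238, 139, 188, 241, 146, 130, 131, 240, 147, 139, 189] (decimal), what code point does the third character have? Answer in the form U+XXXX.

Offset 0: leading byte 0xC7 = 11000111 → 2-byte char #1 = C7 91.
Offset 2: leading byte 0xF1 = 11110001 → 4-byte char #2 = F1 8D AE 95.
Offset 6: leading byte 0xC4 = 11000100 → 2-byte char #3 = C4 91.
Leading byte 0xC4 = 11000100 matches 110xxxxx → 2-byte sequence.
Byte 1: 0xC4 = 11000100, payload 00100 (5 bits).
Byte 2: 0x91 = 10010001 (10xxxxxx ✓), payload 010001.
Concatenate: 00100010001 = 0x111 (11 bits → U+0111).

U+0111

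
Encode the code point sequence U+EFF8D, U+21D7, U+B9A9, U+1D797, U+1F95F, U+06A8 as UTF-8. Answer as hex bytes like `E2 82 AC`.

U+EFF8D: 4-byte form → F3 AF BE 8D.
U+21D7: 3-byte form → E2 87 97.
U+B9A9: 3-byte form → EB A6 A9.
U+1D797: 4-byte form → F0 9D 9E 97.
U+1F95F: 4-byte form → F0 9F A5 9F.
U+06A8: 2-byte form → DA A8.
Concatenated (20 bytes): F3 AF BE 8D E2 87 97 EB A6 A9 F0 9D 9E 97 F0 9F A5 9F DA A8.

F3 AF BE 8D E2 87 97 EB A6 A9 F0 9D 9E 97 F0 9F A5 9F DA A8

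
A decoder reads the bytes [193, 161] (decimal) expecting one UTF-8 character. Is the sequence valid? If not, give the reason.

Leading byte 0xC1 = 11000001 → 2-byte form.
Continuation bytes all match 10xxxxxx. Payload decodes to 0x61.
But 0x61 < 0x80, the minimum for a 2-byte sequence — this is an overlong encoding.

invalid (overlong encoding)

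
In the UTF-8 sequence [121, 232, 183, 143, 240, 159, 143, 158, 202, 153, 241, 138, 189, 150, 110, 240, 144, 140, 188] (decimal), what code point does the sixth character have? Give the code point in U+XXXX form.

U+006E

Offset 0: leading byte 0x79 = 01111001 → 1-byte char #1 = 79.
Offset 1: leading byte 0xE8 = 11101000 → 3-byte char #2 = E8 B7 8F.
Offset 4: leading byte 0xF0 = 11110000 → 4-byte char #3 = F0 9F 8F 9E.
Offset 8: leading byte 0xCA = 11001010 → 2-byte char #4 = CA 99.
Offset 10: leading byte 0xF1 = 11110001 → 4-byte char #5 = F1 8A BD 96.
Offset 14: leading byte 0x6E = 01101110 → 1-byte char #6 = 6E.
Leading byte 0x6E = 01101110 matches 0xxxxxxx → 1-byte sequence.
Byte 1: 0x6E = 01101110, payload 1101110 (7 bits).
Concatenate: 1101110 = 0x6E (7 bits → U+006E).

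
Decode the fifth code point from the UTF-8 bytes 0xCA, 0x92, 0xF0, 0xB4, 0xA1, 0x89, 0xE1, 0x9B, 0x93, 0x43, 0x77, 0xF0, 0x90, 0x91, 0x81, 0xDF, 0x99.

Offset 0: leading byte 0xCA = 11001010 → 2-byte char #1 = CA 92.
Offset 2: leading byte 0xF0 = 11110000 → 4-byte char #2 = F0 B4 A1 89.
Offset 6: leading byte 0xE1 = 11100001 → 3-byte char #3 = E1 9B 93.
Offset 9: leading byte 0x43 = 01000011 → 1-byte char #4 = 43.
Offset 10: leading byte 0x77 = 01110111 → 1-byte char #5 = 77.
Leading byte 0x77 = 01110111 matches 0xxxxxxx → 1-byte sequence.
Byte 1: 0x77 = 01110111, payload 1110111 (7 bits).
Concatenate: 1110111 = 0x77 (7 bits → U+0077).

U+0077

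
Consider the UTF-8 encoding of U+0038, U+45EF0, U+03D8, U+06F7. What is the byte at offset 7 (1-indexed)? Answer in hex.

1-indexed offset 7 is 0-indexed offset 6.
U+0038 → 1-byte form 38 at offsets 0–0.
U+45EF0 → 4-byte form F1 85 BB B0 at offsets 1–4.
U+03D8 → 2-byte form CF 98 at offsets 5–6.
Offset 6 falls in char 3's range; it's byte 2 of CF 98 = 0x98.

0x98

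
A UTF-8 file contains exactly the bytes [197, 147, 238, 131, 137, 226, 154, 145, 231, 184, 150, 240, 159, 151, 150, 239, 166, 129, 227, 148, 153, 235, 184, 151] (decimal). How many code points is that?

Byte at offset 0: 0xC5 = 11000101 → 2-byte char (#1). Advance 2.
Byte at offset 2: 0xEE = 11101110 → 3-byte char (#2). Advance 3.
Byte at offset 5: 0xE2 = 11100010 → 3-byte char (#3). Advance 3.
Byte at offset 8: 0xE7 = 11100111 → 3-byte char (#4). Advance 3.
Byte at offset 11: 0xF0 = 11110000 → 4-byte char (#5). Advance 4.
Byte at offset 15: 0xEF = 11101111 → 3-byte char (#6). Advance 3.
Byte at offset 18: 0xE3 = 11100011 → 3-byte char (#7). Advance 3.
Byte at offset 21: 0xEB = 11101011 → 3-byte char (#8). Advance 3.
Reached end at offset 24 after 8 code points.

8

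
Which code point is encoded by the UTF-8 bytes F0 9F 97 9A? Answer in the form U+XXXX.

U+1F5DA

Leading byte 0xF0 = 11110000 matches 11110xxx → 4-byte sequence.
Byte 1: 0xF0 = 11110000, payload 000 (3 bits).
Byte 2: 0x9F = 10011111 (10xxxxxx ✓), payload 011111.
Byte 3: 0x97 = 10010111 (10xxxxxx ✓), payload 010111.
Byte 4: 0x9A = 10011010 (10xxxxxx ✓), payload 011010.
Concatenate: 000011111010111011010 = 0x1F5DA (21 bits → U+1F5DA).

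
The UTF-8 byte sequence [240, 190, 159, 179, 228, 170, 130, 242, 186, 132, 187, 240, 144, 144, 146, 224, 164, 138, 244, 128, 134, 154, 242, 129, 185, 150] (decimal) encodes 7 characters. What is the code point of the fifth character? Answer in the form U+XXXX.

U+090A

Offset 0: leading byte 0xF0 = 11110000 → 4-byte char #1 = F0 BE 9F B3.
Offset 4: leading byte 0xE4 = 11100100 → 3-byte char #2 = E4 AA 82.
Offset 7: leading byte 0xF2 = 11110010 → 4-byte char #3 = F2 BA 84 BB.
Offset 11: leading byte 0xF0 = 11110000 → 4-byte char #4 = F0 90 90 92.
Offset 15: leading byte 0xE0 = 11100000 → 3-byte char #5 = E0 A4 8A.
Leading byte 0xE0 = 11100000 matches 1110xxxx → 3-byte sequence.
Byte 1: 0xE0 = 11100000, payload 0000 (4 bits).
Byte 2: 0xA4 = 10100100 (10xxxxxx ✓), payload 100100.
Byte 3: 0x8A = 10001010 (10xxxxxx ✓), payload 001010.
Concatenate: 0000100100001010 = 0x90A (16 bits → U+090A).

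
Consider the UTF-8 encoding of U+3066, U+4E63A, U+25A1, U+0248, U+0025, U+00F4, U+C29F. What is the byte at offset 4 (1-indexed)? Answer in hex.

1-indexed offset 4 is 0-indexed offset 3.
U+3066 → 3-byte form E3 81 A6 at offsets 0–2.
U+4E63A → 4-byte form F1 8E 98 BA at offsets 3–6.
Offset 3 falls in char 2's range; it's byte 1 of F1 8E 98 BA = 0xF1.

0xF1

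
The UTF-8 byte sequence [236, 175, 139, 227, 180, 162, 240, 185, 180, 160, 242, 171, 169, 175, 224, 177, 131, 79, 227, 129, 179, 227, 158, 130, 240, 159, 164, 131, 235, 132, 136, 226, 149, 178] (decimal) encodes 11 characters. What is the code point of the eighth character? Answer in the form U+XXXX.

U+3782

Offset 0: leading byte 0xEC = 11101100 → 3-byte char #1 = EC AF 8B.
Offset 3: leading byte 0xE3 = 11100011 → 3-byte char #2 = E3 B4 A2.
Offset 6: leading byte 0xF0 = 11110000 → 4-byte char #3 = F0 B9 B4 A0.
Offset 10: leading byte 0xF2 = 11110010 → 4-byte char #4 = F2 AB A9 AF.
Offset 14: leading byte 0xE0 = 11100000 → 3-byte char #5 = E0 B1 83.
Offset 17: leading byte 0x4F = 01001111 → 1-byte char #6 = 4F.
Offset 18: leading byte 0xE3 = 11100011 → 3-byte char #7 = E3 81 B3.
Offset 21: leading byte 0xE3 = 11100011 → 3-byte char #8 = E3 9E 82.
Leading byte 0xE3 = 11100011 matches 1110xxxx → 3-byte sequence.
Byte 1: 0xE3 = 11100011, payload 0011 (4 bits).
Byte 2: 0x9E = 10011110 (10xxxxxx ✓), payload 011110.
Byte 3: 0x82 = 10000010 (10xxxxxx ✓), payload 000010.
Concatenate: 0011011110000010 = 0x3782 (16 bits → U+3782).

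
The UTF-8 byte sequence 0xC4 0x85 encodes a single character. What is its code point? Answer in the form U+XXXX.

Leading byte 0xC4 = 11000100 matches 110xxxxx → 2-byte sequence.
Byte 1: 0xC4 = 11000100, payload 00100 (5 bits).
Byte 2: 0x85 = 10000101 (10xxxxxx ✓), payload 000101.
Concatenate: 00100000101 = 0x105 (11 bits → U+0105).

U+0105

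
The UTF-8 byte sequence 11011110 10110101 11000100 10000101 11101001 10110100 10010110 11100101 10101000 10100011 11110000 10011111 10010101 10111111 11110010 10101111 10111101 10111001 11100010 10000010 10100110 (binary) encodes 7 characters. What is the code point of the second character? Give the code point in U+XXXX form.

Offset 0: leading byte 0xDE = 11011110 → 2-byte char #1 = DE B5.
Offset 2: leading byte 0xC4 = 11000100 → 2-byte char #2 = C4 85.
Leading byte 0xC4 = 11000100 matches 110xxxxx → 2-byte sequence.
Byte 1: 0xC4 = 11000100, payload 00100 (5 bits).
Byte 2: 0x85 = 10000101 (10xxxxxx ✓), payload 000101.
Concatenate: 00100000101 = 0x105 (11 bits → U+0105).

U+0105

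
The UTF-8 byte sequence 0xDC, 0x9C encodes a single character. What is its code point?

Leading byte 0xDC = 11011100 matches 110xxxxx → 2-byte sequence.
Byte 1: 0xDC = 11011100, payload 11100 (5 bits).
Byte 2: 0x9C = 10011100 (10xxxxxx ✓), payload 011100.
Concatenate: 11100011100 = 0x71C (11 bits → U+071C).

U+071C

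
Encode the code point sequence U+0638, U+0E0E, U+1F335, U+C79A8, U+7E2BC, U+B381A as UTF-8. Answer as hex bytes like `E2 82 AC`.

U+0638: 2-byte form → D8 B8.
U+0E0E: 3-byte form → E0 B8 8E.
U+1F335: 4-byte form → F0 9F 8C B5.
U+C79A8: 4-byte form → F3 87 A6 A8.
U+7E2BC: 4-byte form → F1 BE 8A BC.
U+B381A: 4-byte form → F2 B3 A0 9A.
Concatenated (21 bytes): D8 B8 E0 B8 8E F0 9F 8C B5 F3 87 A6 A8 F1 BE 8A BC F2 B3 A0 9A.

D8 B8 E0 B8 8E F0 9F 8C B5 F3 87 A6 A8 F1 BE 8A BC F2 B3 A0 9A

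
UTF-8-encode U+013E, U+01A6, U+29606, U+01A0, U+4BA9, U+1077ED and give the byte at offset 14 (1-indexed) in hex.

1-indexed offset 14 is 0-indexed offset 13.
U+013E → 2-byte form C4 BE at offsets 0–1.
U+01A6 → 2-byte form C6 A6 at offsets 2–3.
U+29606 → 4-byte form F0 A9 98 86 at offsets 4–7.
U+01A0 → 2-byte form C6 A0 at offsets 8–9.
U+4BA9 → 3-byte form E4 AE A9 at offsets 10–12.
U+1077ED → 4-byte form F4 87 9F AD at offsets 13–16.
Offset 13 falls in char 6's range; it's byte 1 of F4 87 9F AD = 0xF4.

0xF4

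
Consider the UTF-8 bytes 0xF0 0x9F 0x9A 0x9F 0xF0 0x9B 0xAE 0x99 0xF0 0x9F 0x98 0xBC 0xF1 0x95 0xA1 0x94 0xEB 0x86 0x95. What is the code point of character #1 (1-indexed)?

Offset 0: leading byte 0xF0 = 11110000 → 4-byte char #1 = F0 9F 9A 9F.
Leading byte 0xF0 = 11110000 matches 11110xxx → 4-byte sequence.
Byte 1: 0xF0 = 11110000, payload 000 (3 bits).
Byte 2: 0x9F = 10011111 (10xxxxxx ✓), payload 011111.
Byte 3: 0x9A = 10011010 (10xxxxxx ✓), payload 011010.
Byte 4: 0x9F = 10011111 (10xxxxxx ✓), payload 011111.
Concatenate: 000011111011010011111 = 0x1F69F (21 bits → U+1F69F).

U+1F69F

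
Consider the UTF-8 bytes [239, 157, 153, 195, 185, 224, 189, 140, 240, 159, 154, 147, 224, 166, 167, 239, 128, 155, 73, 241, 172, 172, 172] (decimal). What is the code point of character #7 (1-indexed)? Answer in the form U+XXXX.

U+0049

Offset 0: leading byte 0xEF = 11101111 → 3-byte char #1 = EF 9D 99.
Offset 3: leading byte 0xC3 = 11000011 → 2-byte char #2 = C3 B9.
Offset 5: leading byte 0xE0 = 11100000 → 3-byte char #3 = E0 BD 8C.
Offset 8: leading byte 0xF0 = 11110000 → 4-byte char #4 = F0 9F 9A 93.
Offset 12: leading byte 0xE0 = 11100000 → 3-byte char #5 = E0 A6 A7.
Offset 15: leading byte 0xEF = 11101111 → 3-byte char #6 = EF 80 9B.
Offset 18: leading byte 0x49 = 01001001 → 1-byte char #7 = 49.
Leading byte 0x49 = 01001001 matches 0xxxxxxx → 1-byte sequence.
Byte 1: 0x49 = 01001001, payload 1001001 (7 bits).
Concatenate: 1001001 = 0x49 (7 bits → U+0049).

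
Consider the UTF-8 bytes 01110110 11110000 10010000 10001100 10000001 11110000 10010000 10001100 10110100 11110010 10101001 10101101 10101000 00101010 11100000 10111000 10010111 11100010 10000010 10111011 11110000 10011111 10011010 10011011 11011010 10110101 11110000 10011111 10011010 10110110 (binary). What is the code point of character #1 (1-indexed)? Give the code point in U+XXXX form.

U+0076

Offset 0: leading byte 0x76 = 01110110 → 1-byte char #1 = 76.
Leading byte 0x76 = 01110110 matches 0xxxxxxx → 1-byte sequence.
Byte 1: 0x76 = 01110110, payload 1110110 (7 bits).
Concatenate: 1110110 = 0x76 (7 bits → U+0076).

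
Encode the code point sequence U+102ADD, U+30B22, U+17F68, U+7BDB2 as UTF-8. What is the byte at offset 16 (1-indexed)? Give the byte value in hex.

0xB2

1-indexed offset 16 is 0-indexed offset 15.
U+102ADD → 4-byte form F4 82 AB 9D at offsets 0–3.
U+30B22 → 4-byte form F0 B0 AC A2 at offsets 4–7.
U+17F68 → 4-byte form F0 97 BD A8 at offsets 8–11.
U+7BDB2 → 4-byte form F1 BB B6 B2 at offsets 12–15.
Offset 15 falls in char 4's range; it's byte 4 of F1 BB B6 B2 = 0xB2.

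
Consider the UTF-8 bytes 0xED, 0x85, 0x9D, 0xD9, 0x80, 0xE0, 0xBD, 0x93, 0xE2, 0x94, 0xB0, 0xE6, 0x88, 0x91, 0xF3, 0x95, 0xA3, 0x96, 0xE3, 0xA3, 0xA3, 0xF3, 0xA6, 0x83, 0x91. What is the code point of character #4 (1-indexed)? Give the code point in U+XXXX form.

U+2530

Offset 0: leading byte 0xED = 11101101 → 3-byte char #1 = ED 85 9D.
Offset 3: leading byte 0xD9 = 11011001 → 2-byte char #2 = D9 80.
Offset 5: leading byte 0xE0 = 11100000 → 3-byte char #3 = E0 BD 93.
Offset 8: leading byte 0xE2 = 11100010 → 3-byte char #4 = E2 94 B0.
Leading byte 0xE2 = 11100010 matches 1110xxxx → 3-byte sequence.
Byte 1: 0xE2 = 11100010, payload 0010 (4 bits).
Byte 2: 0x94 = 10010100 (10xxxxxx ✓), payload 010100.
Byte 3: 0xB0 = 10110000 (10xxxxxx ✓), payload 110000.
Concatenate: 0010010100110000 = 0x2530 (16 bits → U+2530).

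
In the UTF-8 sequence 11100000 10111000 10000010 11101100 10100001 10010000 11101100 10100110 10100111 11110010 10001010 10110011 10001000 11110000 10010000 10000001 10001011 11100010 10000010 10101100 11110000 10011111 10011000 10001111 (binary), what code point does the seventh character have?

Offset 0: leading byte 0xE0 = 11100000 → 3-byte char #1 = E0 B8 82.
Offset 3: leading byte 0xEC = 11101100 → 3-byte char #2 = EC A1 90.
Offset 6: leading byte 0xEC = 11101100 → 3-byte char #3 = EC A6 A7.
Offset 9: leading byte 0xF2 = 11110010 → 4-byte char #4 = F2 8A B3 88.
Offset 13: leading byte 0xF0 = 11110000 → 4-byte char #5 = F0 90 81 8B.
Offset 17: leading byte 0xE2 = 11100010 → 3-byte char #6 = E2 82 AC.
Offset 20: leading byte 0xF0 = 11110000 → 4-byte char #7 = F0 9F 98 8F.
Leading byte 0xF0 = 11110000 matches 11110xxx → 4-byte sequence.
Byte 1: 0xF0 = 11110000, payload 000 (3 bits).
Byte 2: 0x9F = 10011111 (10xxxxxx ✓), payload 011111.
Byte 3: 0x98 = 10011000 (10xxxxxx ✓), payload 011000.
Byte 4: 0x8F = 10001111 (10xxxxxx ✓), payload 001111.
Concatenate: 000011111011000001111 = 0x1F60F (21 bits → U+1F60F).

U+1F60F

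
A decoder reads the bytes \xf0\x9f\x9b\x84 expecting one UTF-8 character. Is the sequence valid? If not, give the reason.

Leading byte 0xF0 = 11110000 → 4-byte form.
Continuation bytes 0x9F=10011111, 0x9B=10011011, 0x84=10000100 all match 10xxxxxx.
Decoded value 0x1F6C4 is ≥ 0x10000 (shortest form) and not a surrogate.

valid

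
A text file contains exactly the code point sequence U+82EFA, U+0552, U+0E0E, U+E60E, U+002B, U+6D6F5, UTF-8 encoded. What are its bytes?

U+82EFA: 4-byte form → F2 82 BB BA.
U+0552: 2-byte form → D5 92.
U+0E0E: 3-byte form → E0 B8 8E.
U+E60E: 3-byte form → EE 98 8E.
U+002B: 1-byte form → 2B.
U+6D6F5: 4-byte form → F1 AD 9B B5.
Concatenated (17 bytes): F2 82 BB BA D5 92 E0 B8 8E EE 98 8E 2B F1 AD 9B B5.

F2 82 BB BA D5 92 E0 B8 8E EE 98 8E 2B F1 AD 9B B5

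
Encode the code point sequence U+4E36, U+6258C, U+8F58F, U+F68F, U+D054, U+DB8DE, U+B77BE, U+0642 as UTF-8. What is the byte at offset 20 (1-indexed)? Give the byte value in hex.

0xA3

1-indexed offset 20 is 0-indexed offset 19.
U+4E36 → 3-byte form E4 B8 B6 at offsets 0–2.
U+6258C → 4-byte form F1 A2 96 8C at offsets 3–6.
U+8F58F → 4-byte form F2 8F 96 8F at offsets 7–10.
U+F68F → 3-byte form EF 9A 8F at offsets 11–13.
U+D054 → 3-byte form ED 81 94 at offsets 14–16.
U+DB8DE → 4-byte form F3 9B A3 9E at offsets 17–20.
Offset 19 falls in char 6's range; it's byte 3 of F3 9B A3 9E = 0xA3.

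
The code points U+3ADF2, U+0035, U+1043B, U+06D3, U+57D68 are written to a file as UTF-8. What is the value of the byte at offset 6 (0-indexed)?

U+3ADF2 → 4-byte form F0 BA B7 B2 at offsets 0–3.
U+0035 → 1-byte form 35 at offsets 4–4.
U+1043B → 4-byte form F0 90 90 BB at offsets 5–8.
Offset 6 falls in char 3's range; it's byte 2 of F0 90 90 BB = 0x90.

0x90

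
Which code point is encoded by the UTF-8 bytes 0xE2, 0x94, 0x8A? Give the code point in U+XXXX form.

Leading byte 0xE2 = 11100010 matches 1110xxxx → 3-byte sequence.
Byte 1: 0xE2 = 11100010, payload 0010 (4 bits).
Byte 2: 0x94 = 10010100 (10xxxxxx ✓), payload 010100.
Byte 3: 0x8A = 10001010 (10xxxxxx ✓), payload 001010.
Concatenate: 0010010100001010 = 0x250A (16 bits → U+250A).

U+250A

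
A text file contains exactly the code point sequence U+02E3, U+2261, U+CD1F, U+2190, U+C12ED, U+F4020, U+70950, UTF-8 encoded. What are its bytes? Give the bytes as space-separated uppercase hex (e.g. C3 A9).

CB A3 E2 89 A1 EC B4 9F E2 86 90 F3 81 8B AD F3 B4 80 A0 F1 B0 A5 90

U+02E3: 2-byte form → CB A3.
U+2261: 3-byte form → E2 89 A1.
U+CD1F: 3-byte form → EC B4 9F.
U+2190: 3-byte form → E2 86 90.
U+C12ED: 4-byte form → F3 81 8B AD.
U+F4020: 4-byte form → F3 B4 80 A0.
U+70950: 4-byte form → F1 B0 A5 90.
Concatenated (23 bytes): CB A3 E2 89 A1 EC B4 9F E2 86 90 F3 81 8B AD F3 B4 80 A0 F1 B0 A5 90.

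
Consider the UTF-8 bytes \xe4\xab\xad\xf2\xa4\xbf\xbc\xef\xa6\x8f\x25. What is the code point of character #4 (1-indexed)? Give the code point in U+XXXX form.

U+0025

Offset 0: leading byte 0xE4 = 11100100 → 3-byte char #1 = E4 AB AD.
Offset 3: leading byte 0xF2 = 11110010 → 4-byte char #2 = F2 A4 BF BC.
Offset 7: leading byte 0xEF = 11101111 → 3-byte char #3 = EF A6 8F.
Offset 10: leading byte 0x25 = 00100101 → 1-byte char #4 = 25.
Leading byte 0x25 = 00100101 matches 0xxxxxxx → 1-byte sequence.
Byte 1: 0x25 = 00100101, payload 0100101 (7 bits).
Concatenate: 0100101 = 0x25 (7 bits → U+0025).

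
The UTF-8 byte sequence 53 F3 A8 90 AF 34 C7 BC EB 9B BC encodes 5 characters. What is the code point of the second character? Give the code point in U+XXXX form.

U+E842F

Offset 0: leading byte 0x53 = 01010011 → 1-byte char #1 = 53.
Offset 1: leading byte 0xF3 = 11110011 → 4-byte char #2 = F3 A8 90 AF.
Leading byte 0xF3 = 11110011 matches 11110xxx → 4-byte sequence.
Byte 1: 0xF3 = 11110011, payload 011 (3 bits).
Byte 2: 0xA8 = 10101000 (10xxxxxx ✓), payload 101000.
Byte 3: 0x90 = 10010000 (10xxxxxx ✓), payload 010000.
Byte 4: 0xAF = 10101111 (10xxxxxx ✓), payload 101111.
Concatenate: 011101000010000101111 = 0xE842F (21 bits → U+E842F).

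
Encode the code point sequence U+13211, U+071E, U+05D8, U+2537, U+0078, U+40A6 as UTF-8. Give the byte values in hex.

F0 93 88 91 DC 9E D7 98 E2 94 B7 78 E4 82 A6

U+13211: 4-byte form → F0 93 88 91.
U+071E: 2-byte form → DC 9E.
U+05D8: 2-byte form → D7 98.
U+2537: 3-byte form → E2 94 B7.
U+0078: 1-byte form → 78.
U+40A6: 3-byte form → E4 82 A6.
Concatenated (15 bytes): F0 93 88 91 DC 9E D7 98 E2 94 B7 78 E4 82 A6.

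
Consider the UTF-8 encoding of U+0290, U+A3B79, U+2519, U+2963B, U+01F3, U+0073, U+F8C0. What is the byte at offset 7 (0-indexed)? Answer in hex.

0x94

U+0290 → 2-byte form CA 90 at offsets 0–1.
U+A3B79 → 4-byte form F2 A3 AD B9 at offsets 2–5.
U+2519 → 3-byte form E2 94 99 at offsets 6–8.
Offset 7 falls in char 3's range; it's byte 2 of E2 94 99 = 0x94.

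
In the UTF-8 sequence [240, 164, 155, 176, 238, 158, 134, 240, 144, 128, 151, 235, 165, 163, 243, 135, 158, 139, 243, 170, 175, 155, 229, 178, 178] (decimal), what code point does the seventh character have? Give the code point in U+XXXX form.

Offset 0: leading byte 0xF0 = 11110000 → 4-byte char #1 = F0 A4 9B B0.
Offset 4: leading byte 0xEE = 11101110 → 3-byte char #2 = EE 9E 86.
Offset 7: leading byte 0xF0 = 11110000 → 4-byte char #3 = F0 90 80 97.
Offset 11: leading byte 0xEB = 11101011 → 3-byte char #4 = EB A5 A3.
Offset 14: leading byte 0xF3 = 11110011 → 4-byte char #5 = F3 87 9E 8B.
Offset 18: leading byte 0xF3 = 11110011 → 4-byte char #6 = F3 AA AF 9B.
Offset 22: leading byte 0xE5 = 11100101 → 3-byte char #7 = E5 B2 B2.
Leading byte 0xE5 = 11100101 matches 1110xxxx → 3-byte sequence.
Byte 1: 0xE5 = 11100101, payload 0101 (4 bits).
Byte 2: 0xB2 = 10110010 (10xxxxxx ✓), payload 110010.
Byte 3: 0xB2 = 10110010 (10xxxxxx ✓), payload 110010.
Concatenate: 0101110010110010 = 0x5CB2 (16 bits → U+5CB2).

U+5CB2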